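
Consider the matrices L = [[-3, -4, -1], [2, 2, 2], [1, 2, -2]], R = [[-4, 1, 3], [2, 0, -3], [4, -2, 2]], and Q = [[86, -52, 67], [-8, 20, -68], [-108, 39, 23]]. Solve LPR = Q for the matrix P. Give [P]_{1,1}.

3

P = L⁻¹QR⁻¹ (apply L⁻¹ on the left and R⁻¹ on the right).
det L = -2, so L⁻¹ = [[4, 5, 3], [-3, -7/2, -2], [-1, -1, -1]].
det R = -4, so R⁻¹ = [[3/2, 2, 3/4], [4, 5, 3/2], [1, 1, 1/2]].
L⁻¹Q = [[-20, 9, -3], [-14, 8, -9], [30, -7, -22]].
P = (L⁻¹Q)R⁻¹ = [[3, 2, -3], [2, 3, -3], [-5, 3, 1]].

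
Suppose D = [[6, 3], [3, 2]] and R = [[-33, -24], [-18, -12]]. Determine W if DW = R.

Left-multiplying both sides by D⁻¹ gives W = D⁻¹R.
det D = 3; the adjugate gives D⁻¹ = [[2/3, -1], [-1, 2]].
W = D⁻¹R = [[2/3, -1], [-1, 2]] · [[-33, -24], [-18, -12]] = [[-4, -4], [-3, 0]].

W = [[-4, -4], [-3, 0]]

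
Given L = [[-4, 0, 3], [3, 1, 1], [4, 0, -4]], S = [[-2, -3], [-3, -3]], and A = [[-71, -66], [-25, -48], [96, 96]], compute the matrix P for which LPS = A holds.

P = [[5, -3], [3, -3], [5, 5]]

Isolating P: multiply by L⁻¹ from the left and S⁻¹ from the right, so P = L⁻¹AS⁻¹.
L has determinant 4; L⁻¹ = [[-1, 0, -3/4], [4, 1, 13/4], [-1, 0, -1]].
det S = -3, so S⁻¹ = [[1, -1], [-1, 2/3]].
L⁻¹A = [[-1, -6], [3, 0], [-25, -30]].
P = (L⁻¹A)S⁻¹ = [[5, -3], [3, -3], [5, 5]].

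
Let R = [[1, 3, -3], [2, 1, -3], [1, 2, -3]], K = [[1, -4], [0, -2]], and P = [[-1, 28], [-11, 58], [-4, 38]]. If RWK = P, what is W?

Isolating W: multiply by R⁻¹ from the left and K⁻¹ from the right, so W = R⁻¹PK⁻¹.
det R = 3; the adjugate gives R⁻¹ = [[1, 1, -2], [1, 0, -1], [1, 1/3, -5/3]].
K has determinant -2; K⁻¹ = [[1, -2], [0, -1/2]].
R⁻¹P = [[-4, 10], [3, -10], [2, -16]].
W = (R⁻¹P)K⁻¹ = [[-4, 3], [3, -1], [2, 4]].

W = [[-4, 3], [3, -1], [2, 4]]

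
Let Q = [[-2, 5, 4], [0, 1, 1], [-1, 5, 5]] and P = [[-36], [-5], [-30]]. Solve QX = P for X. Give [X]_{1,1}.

5

Q is on the left of X, so left-multiply by Q⁻¹: X = Q⁻¹P.
det Q = -1; the adjugate gives Q⁻¹ = [[0, 5, -1], [1, 6, -2], [-1, -5, 2]].
X = Q⁻¹P = [[0, 5, -1], [1, 6, -2], [-1, -5, 2]] · [[-36], [-5], [-30]] = [[5], [-6], [1]].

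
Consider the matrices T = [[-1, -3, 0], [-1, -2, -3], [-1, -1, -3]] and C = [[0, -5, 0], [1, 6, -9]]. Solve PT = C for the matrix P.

P = [[0, 5, -5], [-4, 3, 0]]

Since T sits to the right of P, P = CT⁻¹.
det T = -3; the adjugate gives T⁻¹ = [[-1, 3, -3], [0, -1, 1], [1/3, -2/3, 1/3]].
P = CT⁻¹ = [[0, -5, 0], [1, 6, -9]] · [[-1, 3, -3], [0, -1, 1], [1/3, -2/3, 1/3]] = [[0, 5, -5], [-4, 3, 0]].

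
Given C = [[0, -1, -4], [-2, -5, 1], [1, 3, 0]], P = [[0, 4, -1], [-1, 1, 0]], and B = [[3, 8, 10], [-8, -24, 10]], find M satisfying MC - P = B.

M = [[-2, 1, 5], [-2, 2, -5]]

MC = B + P = [[3, 12, 9], [-9, -23, 10]].
Since C sits to the right of M, M = (B + P)C⁻¹.
det C = 3; the adjugate gives C⁻¹ = [[-1, -4, -7], [1/3, 4/3, 8/3], [-1/3, -1/3, -2/3]].
M = (B + P)C⁻¹ = [[-2, 1, 5], [-2, 2, -5]].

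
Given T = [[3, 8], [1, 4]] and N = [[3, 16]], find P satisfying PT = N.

T is on the right of P, so right-multiply by T⁻¹: P = NT⁻¹.
det T = 4, so T⁻¹ = [[1, -2], [-1/4, 3/4]].
P = NT⁻¹ = [[3, 16]] · [[1, -2], [-1/4, 3/4]] = [[-1, 6]].

P = [[-1, 6]]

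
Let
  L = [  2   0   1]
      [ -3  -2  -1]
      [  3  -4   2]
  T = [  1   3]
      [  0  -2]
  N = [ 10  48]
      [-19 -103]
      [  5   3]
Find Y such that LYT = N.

Isolating Y: multiply by L⁻¹ from the left and T⁻¹ from the right, so Y = L⁻¹NT⁻¹.
det L = 2; the adjugate gives L⁻¹ = [[-4, -2, 1], [3/2, 1/2, -1/2], [9, 4, -2]].
T has determinant -2; T⁻¹ = [[1, 3/2], [0, -1/2]].
L⁻¹N = [[3, 17], [3, 19], [4, 14]].
Y = (L⁻¹N)T⁻¹ = [[3, -4], [3, -5], [4, -1]].

Y = [[3, -4], [3, -5], [4, -1]]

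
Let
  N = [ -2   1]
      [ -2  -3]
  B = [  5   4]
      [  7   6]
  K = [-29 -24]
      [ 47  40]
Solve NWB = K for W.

Isolating W: multiply by N⁻¹ from the left and B⁻¹ from the right, so W = N⁻¹KB⁻¹.
N has determinant 8; N⁻¹ = [[-3/8, -1/8], [1/4, -1/4]].
B has determinant 2; B⁻¹ = [[3, -2], [-7/2, 5/2]].
N⁻¹K = [[5, 4], [-19, -16]].
W = (N⁻¹K)B⁻¹ = [[1, 0], [-1, -2]].

W = [[1, 0], [-1, -2]]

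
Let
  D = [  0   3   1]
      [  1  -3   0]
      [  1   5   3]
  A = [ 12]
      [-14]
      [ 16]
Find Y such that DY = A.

Left-multiplying both sides by D⁻¹ gives Y = D⁻¹A.
det D = -1; the adjugate gives D⁻¹ = [[9, 4, -3], [3, 1, -1], [-8, -3, 3]].
Y = D⁻¹A = [[9, 4, -3], [3, 1, -1], [-8, -3, 3]] · [[12], [-14], [16]] = [[4], [6], [-6]].

Y = [[4], [6], [-6]]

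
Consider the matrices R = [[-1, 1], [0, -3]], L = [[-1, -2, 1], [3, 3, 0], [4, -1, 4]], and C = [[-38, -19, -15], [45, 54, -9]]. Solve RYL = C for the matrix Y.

Y = [[2, 3, 4], [3, -4, 0]]

Y = R⁻¹CL⁻¹ (apply R⁻¹ on the left and L⁻¹ on the right).
det R = 3, so R⁻¹ = [[-1, -1/3], [0, -1/3]].
det L = -3; the adjugate gives L⁻¹ = [[-4, -7/3, 1], [4, 8/3, -1], [5, 3, -1]].
R⁻¹C = [[23, 1, 18], [-15, -18, 3]].
Y = (R⁻¹C)L⁻¹ = [[2, 3, 4], [3, -4, 0]].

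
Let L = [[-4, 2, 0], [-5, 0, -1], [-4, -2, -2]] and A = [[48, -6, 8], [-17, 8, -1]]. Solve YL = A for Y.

L is on the right of Y, so right-multiply by L⁻¹: Y = AL⁻¹.
det L = -4; the adjugate gives L⁻¹ = [[1/2, -1, 1/2], [3/2, -2, 1], [-5/2, 4, -5/2]].
Y = AL⁻¹ = [[48, -6, 8], [-17, 8, -1]] · [[1/2, -1, 1/2], [3/2, -2, 1], [-5/2, 4, -5/2]] = [[-5, -4, -2], [6, -3, 2]].

Y = [[-5, -4, -2], [6, -3, 2]]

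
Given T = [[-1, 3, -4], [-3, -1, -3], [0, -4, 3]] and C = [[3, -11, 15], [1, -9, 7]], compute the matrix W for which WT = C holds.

Since T sits to the right of W, W = CT⁻¹.
det T = -6; the adjugate gives T⁻¹ = [[5/2, -7/6, 13/6], [-3/2, 1/2, -3/2], [-2, 2/3, -5/3]].
W = CT⁻¹ = [[3, -11, 15], [1, -9, 7]] · [[5/2, -7/6, 13/6], [-3/2, 1/2, -3/2], [-2, 2/3, -5/3]] = [[-6, 1, -2], [2, -1, 4]].

W = [[-6, 1, -2], [2, -1, 4]]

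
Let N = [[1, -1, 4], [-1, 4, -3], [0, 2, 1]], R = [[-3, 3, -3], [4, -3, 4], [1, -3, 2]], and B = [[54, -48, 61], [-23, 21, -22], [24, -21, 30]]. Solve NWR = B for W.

W = [[0, 5, 1], [5, 5, 2], [4, 5, 2]]

Isolating W: multiply by N⁻¹ from the left and R⁻¹ from the right, so W = N⁻¹BR⁻¹.
N has determinant 1; N⁻¹ = [[10, 9, -13], [1, 1, -1], [-2, -2, 3]].
det R = -3, so R⁻¹ = [[-2, -1, -1], [4/3, 1, 0], [3, 2, 1]].
N⁻¹B = [[21, -18, 22], [7, -6, 9], [10, -9, 12]].
W = (N⁻¹B)R⁻¹ = [[0, 5, 1], [5, 5, 2], [4, 5, 2]].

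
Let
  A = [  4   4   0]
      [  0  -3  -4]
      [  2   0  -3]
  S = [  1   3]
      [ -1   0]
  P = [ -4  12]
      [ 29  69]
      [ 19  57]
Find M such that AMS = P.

Left-multiply by A⁻¹ and right-multiply by S⁻¹: M = A⁻¹PS⁻¹.
det A = 4, so A⁻¹ = [[9/4, 3, -4], [-2, -3, 4], [3/2, 2, -3]].
det S = 3, so S⁻¹ = [[0, -1], [1/3, 1/3]].
A⁻¹P = [[2, 6], [-3, -3], [-5, -15]].
M = (A⁻¹P)S⁻¹ = [[2, 0], [-1, 2], [-5, 0]].

M = [[2, 0], [-1, 2], [-5, 0]]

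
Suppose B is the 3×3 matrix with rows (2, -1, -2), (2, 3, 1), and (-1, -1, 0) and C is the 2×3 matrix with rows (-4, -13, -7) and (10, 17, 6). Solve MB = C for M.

B is on the right of M, so right-multiply by B⁻¹: M = CB⁻¹.
B has determinant 1; B⁻¹ = [[1, 2, 5], [-1, -2, -6], [1, 3, 8]].
M = CB⁻¹ = [[-4, -13, -7], [10, 17, 6]] · [[1, 2, 5], [-1, -2, -6], [1, 3, 8]] = [[2, -3, 2], [-1, 4, -4]].

M = [[2, -3, 2], [-1, 4, -4]]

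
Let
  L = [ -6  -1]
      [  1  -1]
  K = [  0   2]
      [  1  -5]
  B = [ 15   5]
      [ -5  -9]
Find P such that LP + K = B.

P = [[-3, -1], [3, 3]]

LP = B − K = [[15, 3], [-6, -4]].
Left-multiplying both sides by L⁻¹ gives P = L⁻¹(B − K).
det L = 7, so L⁻¹ = [[-1/7, 1/7], [-1/7, -6/7]].
P = L⁻¹(B − K) = [[-3, -1], [3, 3]].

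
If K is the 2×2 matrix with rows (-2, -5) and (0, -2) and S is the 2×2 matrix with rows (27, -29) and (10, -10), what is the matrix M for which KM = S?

Since K multiplies M on the left, M = K⁻¹S.
det K = 4, so K⁻¹ = [[-1/2, 5/4], [0, -1/2]].
M = K⁻¹S = [[-1/2, 5/4], [0, -1/2]] · [[27, -29], [10, -10]] = [[-1, 2], [-5, 5]].

M = [[-1, 2], [-5, 5]]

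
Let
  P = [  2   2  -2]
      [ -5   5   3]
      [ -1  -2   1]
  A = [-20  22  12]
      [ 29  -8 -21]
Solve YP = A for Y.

Y = [[-1, 4, -2], [3, -4, -3]]

P is on the right of Y, so right-multiply by P⁻¹: Y = AP⁻¹.
P has determinant -4; P⁻¹ = [[-11/4, -1/2, -4], [-1/2, 0, -1], [-15/4, -1/2, -5]].
Y = AP⁻¹ = [[-20, 22, 12], [29, -8, -21]] · [[-11/4, -1/2, -4], [-1/2, 0, -1], [-15/4, -1/2, -5]] = [[-1, 4, -2], [3, -4, -3]].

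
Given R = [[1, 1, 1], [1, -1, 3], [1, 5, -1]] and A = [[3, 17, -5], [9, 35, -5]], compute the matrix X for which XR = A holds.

X = [[1, -1, 3], [4, -1, 6]]

Since R sits to the right of X, X = AR⁻¹.
det R = -4; the adjugate gives R⁻¹ = [[7/2, -3/2, -1], [-1, 1/2, 1/2], [-3/2, 1, 1/2]].
X = AR⁻¹ = [[3, 17, -5], [9, 35, -5]] · [[7/2, -3/2, -1], [-1, 1/2, 1/2], [-3/2, 1, 1/2]] = [[1, -1, 3], [4, -1, 6]].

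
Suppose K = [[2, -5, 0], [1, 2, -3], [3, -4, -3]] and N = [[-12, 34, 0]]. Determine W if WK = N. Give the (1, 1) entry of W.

Right-multiplying both sides by K⁻¹ gives W = NK⁻¹.
det K = -6; the adjugate gives K⁻¹ = [[3, 5/2, -5/2], [1, 1, -1], [5/3, 7/6, -3/2]].
W = NK⁻¹ = [[-12, 34, 0]] · [[3, 5/2, -5/2], [1, 1, -1], [5/3, 7/6, -3/2]] = [[-2, 4, -4]].

-2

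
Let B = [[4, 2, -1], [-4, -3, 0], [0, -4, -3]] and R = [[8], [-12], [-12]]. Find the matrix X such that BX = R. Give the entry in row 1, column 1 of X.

3

B is on the left of X, so left-multiply by B⁻¹: X = B⁻¹R.
B has determinant -4; B⁻¹ = [[-9/4, -5/2, 3/4], [3, 3, -1], [-4, -4, 1]].
X = B⁻¹R = [[-9/4, -5/2, 3/4], [3, 3, -1], [-4, -4, 1]] · [[8], [-12], [-12]] = [[3], [0], [4]].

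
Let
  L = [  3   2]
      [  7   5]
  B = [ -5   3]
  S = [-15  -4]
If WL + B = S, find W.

W = [[-1, -1]]

WL = S − B = [[-10, -7]].
L is on the right of W, so right-multiply by L⁻¹: W = (S − B)L⁻¹.
L has determinant 1; L⁻¹ = [[5, -2], [-7, 3]].
W = (S − B)L⁻¹ = [[-1, -1]].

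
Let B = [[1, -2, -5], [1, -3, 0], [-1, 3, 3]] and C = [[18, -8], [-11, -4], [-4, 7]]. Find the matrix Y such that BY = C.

Left-multiplying both sides by B⁻¹ gives Y = B⁻¹C.
det B = -3; the adjugate gives B⁻¹ = [[3, 3, 5], [1, 2/3, 5/3], [0, 1/3, 1/3]].
Y = B⁻¹C = [[3, 3, 5], [1, 2/3, 5/3], [0, 1/3, 1/3]] · [[18, -8], [-11, -4], [-4, 7]] = [[1, -1], [4, 1], [-5, 1]].

Y = [[1, -1], [4, 1], [-5, 1]]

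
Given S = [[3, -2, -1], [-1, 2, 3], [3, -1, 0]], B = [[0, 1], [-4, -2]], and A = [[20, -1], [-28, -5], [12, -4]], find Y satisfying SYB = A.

Y = [[-4, -1], [-2, 0], [3, 2]]

Isolating Y: multiply by S⁻¹ from the left and B⁻¹ from the right, so Y = S⁻¹AB⁻¹.
det S = -4, so S⁻¹ = [[-3/4, -1/4, 1], [-9/4, -3/4, 2], [5/4, 3/4, -1]].
det B = 4; the adjugate gives B⁻¹ = [[-1/2, -1/4], [1, 0]].
S⁻¹A = [[4, -2], [0, -2], [-8, -1]].
Y = (S⁻¹A)B⁻¹ = [[-4, -1], [-2, 0], [3, 2]].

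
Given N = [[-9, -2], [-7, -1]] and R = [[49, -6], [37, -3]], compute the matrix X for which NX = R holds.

X = [[-5, 0], [-2, 3]]

N is on the left of X, so left-multiply by N⁻¹: X = N⁻¹R.
det N = -5; the adjugate gives N⁻¹ = [[1/5, -2/5], [-7/5, 9/5]].
X = N⁻¹R = [[1/5, -2/5], [-7/5, 9/5]] · [[49, -6], [37, -3]] = [[-5, 0], [-2, 3]].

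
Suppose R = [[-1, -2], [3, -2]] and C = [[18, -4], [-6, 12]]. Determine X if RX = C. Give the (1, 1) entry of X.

-6

Left-multiplying both sides by R⁻¹ gives X = R⁻¹C.
det R = 8, so R⁻¹ = [[-1/4, 1/4], [-3/8, -1/8]].
X = R⁻¹C = [[-1/4, 1/4], [-3/8, -1/8]] · [[18, -4], [-6, 12]] = [[-6, 4], [-6, 0]].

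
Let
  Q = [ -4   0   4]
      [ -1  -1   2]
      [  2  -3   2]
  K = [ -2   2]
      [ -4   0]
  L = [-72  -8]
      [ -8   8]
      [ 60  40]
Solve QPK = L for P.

Isolating P: multiply by Q⁻¹ from the left and K⁻¹ from the right, so P = Q⁻¹LK⁻¹.
Q has determinant 4; Q⁻¹ = [[1, -3, 1], [3/2, -4, 1], [5/4, -3, 1]].
det K = 8; the adjugate gives K⁻¹ = [[0, -1/4], [1/2, -1/4]].
Q⁻¹L = [[12, 8], [-16, -4], [-6, 6]].
P = (Q⁻¹L)K⁻¹ = [[4, -5], [-2, 5], [3, 0]].

P = [[4, -5], [-2, 5], [3, 0]]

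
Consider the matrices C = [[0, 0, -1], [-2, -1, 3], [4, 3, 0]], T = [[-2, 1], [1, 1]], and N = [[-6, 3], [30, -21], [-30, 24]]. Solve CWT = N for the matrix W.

W = [[3, 3], [2, -2], [-3, 0]]

Left-multiply by C⁻¹ and right-multiply by T⁻¹: W = C⁻¹NT⁻¹.
det C = 2, so C⁻¹ = [[-9/2, -3/2, -1/2], [6, 2, 1], [-1, 0, 0]].
T has determinant -3; T⁻¹ = [[-1/3, 1/3], [1/3, 2/3]].
C⁻¹N = [[-3, 6], [-6, 0], [6, -3]].
W = (C⁻¹N)T⁻¹ = [[3, 3], [2, -2], [-3, 0]].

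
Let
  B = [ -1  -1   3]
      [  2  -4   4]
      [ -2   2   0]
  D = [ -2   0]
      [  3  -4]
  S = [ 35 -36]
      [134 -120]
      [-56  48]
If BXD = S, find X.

X = B⁻¹SD⁻¹ (apply B⁻¹ on the left and D⁻¹ on the right).
B has determinant 4; B⁻¹ = [[-2, 3/2, 2], [-2, 3/2, 5/2], [-1, 1, 3/2]].
det D = 8; the adjugate gives D⁻¹ = [[-1/2, 0], [-3/8, -1/4]].
B⁻¹S = [[19, -12], [-9, 12], [15, -12]].
X = (B⁻¹S)D⁻¹ = [[-5, 3], [0, -3], [-3, 3]].

X = [[-5, 3], [0, -3], [-3, 3]]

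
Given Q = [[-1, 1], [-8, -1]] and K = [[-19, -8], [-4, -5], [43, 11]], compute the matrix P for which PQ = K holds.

P = [[-5, 3], [-4, 1], [5, -6]]

Right-multiplying both sides by Q⁻¹ gives P = KQ⁻¹.
det Q = 9; the adjugate gives Q⁻¹ = [[-1/9, -1/9], [8/9, -1/9]].
P = KQ⁻¹ = [[-19, -8], [-4, -5], [43, 11]] · [[-1/9, -1/9], [8/9, -1/9]] = [[-5, 3], [-4, 1], [5, -6]].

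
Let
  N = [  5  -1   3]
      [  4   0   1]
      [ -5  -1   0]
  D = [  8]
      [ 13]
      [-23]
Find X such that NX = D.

Since N multiplies X on the left, X = N⁻¹D.
N has determinant -2; N⁻¹ = [[-1/2, 3/2, 1/2], [5/2, -15/2, -7/2], [2, -5, -2]].
X = N⁻¹D = [[-1/2, 3/2, 1/2], [5/2, -15/2, -7/2], [2, -5, -2]] · [[8], [13], [-23]] = [[4], [3], [-3]].

X = [[4], [3], [-3]]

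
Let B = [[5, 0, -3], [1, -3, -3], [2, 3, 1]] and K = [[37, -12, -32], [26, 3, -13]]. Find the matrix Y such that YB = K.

Y = [[6, 5, 1], [6, -2, -1]]

Since B sits to the right of Y, Y = KB⁻¹.
det B = 3, so B⁻¹ = [[2, -3, -3], [-7/3, 11/3, 4], [3, -5, -5]].
Y = KB⁻¹ = [[37, -12, -32], [26, 3, -13]] · [[2, -3, -3], [-7/3, 11/3, 4], [3, -5, -5]] = [[6, 5, 1], [6, -2, -1]].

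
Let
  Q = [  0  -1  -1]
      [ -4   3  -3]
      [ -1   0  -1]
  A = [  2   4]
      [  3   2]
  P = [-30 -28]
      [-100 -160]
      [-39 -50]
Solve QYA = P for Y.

Y = [[5, 4], [-1, 5], [4, 3]]

Isolating Y: multiply by Q⁻¹ from the left and A⁻¹ from the right, so Y = Q⁻¹PA⁻¹.
det Q = -2; the adjugate gives Q⁻¹ = [[3/2, 1/2, -3], [1/2, 1/2, -2], [-3/2, -1/2, 2]].
det A = -8; the adjugate gives A⁻¹ = [[-1/4, 1/2], [3/8, -1/4]].
Q⁻¹P = [[22, 28], [13, 6], [17, 22]].
Y = (Q⁻¹P)A⁻¹ = [[5, 4], [-1, 5], [4, 3]].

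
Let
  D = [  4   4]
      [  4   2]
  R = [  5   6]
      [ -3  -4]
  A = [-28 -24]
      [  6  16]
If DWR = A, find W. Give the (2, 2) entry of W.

Left-multiply by D⁻¹ and right-multiply by R⁻¹: W = D⁻¹AR⁻¹.
det D = -8; the adjugate gives D⁻¹ = [[-1/4, 1/2], [1/2, -1/2]].
det R = -2, so R⁻¹ = [[2, 3], [-3/2, -5/2]].
D⁻¹A = [[10, 14], [-17, -20]].
W = (D⁻¹A)R⁻¹ = [[-1, -5], [-4, -1]].

-1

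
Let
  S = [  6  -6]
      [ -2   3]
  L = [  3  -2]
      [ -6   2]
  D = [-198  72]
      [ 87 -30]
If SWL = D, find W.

W = [[-2, 1], [-1, -4]]

W = S⁻¹DL⁻¹ (apply S⁻¹ on the left and L⁻¹ on the right).
det S = 6, so S⁻¹ = [[1/2, 1], [1/3, 1]].
L has determinant -6; L⁻¹ = [[-1/3, -1/3], [-1, -1/2]].
S⁻¹D = [[-12, 6], [21, -6]].
W = (S⁻¹D)L⁻¹ = [[-2, 1], [-1, -4]].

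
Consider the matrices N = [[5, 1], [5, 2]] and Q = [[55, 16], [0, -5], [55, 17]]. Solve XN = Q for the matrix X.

X = [[6, 5], [5, -5], [5, 6]]

Right-multiplying both sides by N⁻¹ gives X = QN⁻¹.
det N = 5, so N⁻¹ = [[2/5, -1/5], [-1, 1]].
X = QN⁻¹ = [[55, 16], [0, -5], [55, 17]] · [[2/5, -1/5], [-1, 1]] = [[6, 5], [5, -5], [5, 6]].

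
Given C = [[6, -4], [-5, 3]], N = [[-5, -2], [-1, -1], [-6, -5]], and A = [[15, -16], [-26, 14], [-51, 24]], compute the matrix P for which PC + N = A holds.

P = [[5, 2], [0, 5], [-5, 3]]

PC = A − N = [[20, -14], [-25, 15], [-45, 29]].
C is on the right of P, so right-multiply by C⁻¹: P = (A − N)C⁻¹.
det C = -2; the adjugate gives C⁻¹ = [[-3/2, -2], [-5/2, -3]].
P = (A − N)C⁻¹ = [[5, 2], [0, 5], [-5, 3]].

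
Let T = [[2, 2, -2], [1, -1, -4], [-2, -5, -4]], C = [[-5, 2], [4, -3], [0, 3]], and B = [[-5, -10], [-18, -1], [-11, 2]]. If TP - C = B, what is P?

TP = B + C = [[-10, -8], [-14, -4], [-11, 5]].
Left-multiplying both sides by T⁻¹ gives P = T⁻¹(B + C).
T has determinant 6; T⁻¹ = [[-8/3, 3, -5/3], [2, -2, 1], [-7/6, 1, -2/3]].
P = T⁻¹(B + C) = [[3, 1], [-3, -3], [5, 2]].

P = [[3, 1], [-3, -3], [5, 2]]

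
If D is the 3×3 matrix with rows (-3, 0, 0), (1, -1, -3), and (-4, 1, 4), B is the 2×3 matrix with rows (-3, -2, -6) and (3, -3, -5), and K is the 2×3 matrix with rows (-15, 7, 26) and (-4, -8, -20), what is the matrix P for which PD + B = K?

P = [[-4, -4, 5], [4, 5, 0]]

PD = K − B = [[-12, 9, 32], [-7, -5, -15]].
D is on the right of P, so right-multiply by D⁻¹: P = (K − B)D⁻¹.
D has determinant 3; D⁻¹ = [[-1/3, 0, 0], [8/3, -4, -3], [-1, 1, 1]].
P = (K − B)D⁻¹ = [[-4, -4, 5], [4, 5, 0]].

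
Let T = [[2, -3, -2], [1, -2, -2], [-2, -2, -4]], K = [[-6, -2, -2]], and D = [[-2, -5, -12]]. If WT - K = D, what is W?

WT = D + K = [[-8, -7, -14]].
T is on the right of W, so right-multiply by T⁻¹: W = (D + K)T⁻¹.
det T = -4, so T⁻¹ = [[-1, 2, -1/2], [-2, 3, -1/2], [3/2, -5/2, 1/4]].
W = (D + K)T⁻¹ = [[1, -2, 4]].

W = [[1, -2, 4]]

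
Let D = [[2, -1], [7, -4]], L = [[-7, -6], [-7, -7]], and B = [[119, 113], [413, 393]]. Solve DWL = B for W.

W = [[-4, -5], [-2, 1]]

Isolating W: multiply by D⁻¹ from the left and L⁻¹ from the right, so W = D⁻¹BL⁻¹.
D has determinant -1; D⁻¹ = [[4, -1], [7, -2]].
det L = 7; the adjugate gives L⁻¹ = [[-1, 6/7], [1, -1]].
D⁻¹B = [[63, 59], [7, 5]].
W = (D⁻¹B)L⁻¹ = [[-4, -5], [-2, 1]].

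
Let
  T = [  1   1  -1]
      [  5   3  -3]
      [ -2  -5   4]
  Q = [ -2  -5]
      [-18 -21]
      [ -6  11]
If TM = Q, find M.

T is on the left of M, so left-multiply by T⁻¹: M = T⁻¹Q.
det T = 2, so T⁻¹ = [[-3/2, 1/2, 0], [-7, 1, -1], [-19/2, 3/2, -1]].
M = T⁻¹Q = [[-3/2, 1/2, 0], [-7, 1, -1], [-19/2, 3/2, -1]] · [[-2, -5], [-18, -21], [-6, 11]] = [[-6, -3], [2, 3], [-2, 5]].

M = [[-6, -3], [2, 3], [-2, 5]]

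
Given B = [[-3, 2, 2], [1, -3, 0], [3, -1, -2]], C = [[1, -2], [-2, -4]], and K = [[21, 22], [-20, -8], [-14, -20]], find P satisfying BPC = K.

Left-multiply by B⁻¹ and right-multiply by C⁻¹: P = B⁻¹KC⁻¹.
det B = 2, so B⁻¹ = [[3, 1, 3], [1, 0, 1], [4, 3/2, 7/2]].
det C = -8; the adjugate gives C⁻¹ = [[1/2, -1/4], [-1/4, -1/8]].
B⁻¹K = [[1, -2], [7, 2], [5, 6]].
P = (B⁻¹K)C⁻¹ = [[1, 0], [3, -2], [1, -2]].

P = [[1, 0], [3, -2], [1, -2]]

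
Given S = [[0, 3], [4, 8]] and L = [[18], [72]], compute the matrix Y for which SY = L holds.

Y = [[6], [6]]

S is on the left of Y, so left-multiply by S⁻¹: Y = S⁻¹L.
S has determinant -12; S⁻¹ = [[-2/3, 1/4], [1/3, 0]].
Y = S⁻¹L = [[-2/3, 1/4], [1/3, 0]] · [[18], [72]] = [[6], [6]].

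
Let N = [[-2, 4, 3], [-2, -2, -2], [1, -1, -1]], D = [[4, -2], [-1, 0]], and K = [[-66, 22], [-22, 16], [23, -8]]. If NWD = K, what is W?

W = [[4, -1], [-3, 2], [3, 4]]

Left-multiply by N⁻¹ and right-multiply by D⁻¹: W = N⁻¹KD⁻¹.
N has determinant -4; N⁻¹ = [[0, -1/4, 1/2], [1, 1/4, 5/2], [-1, -1/2, -3]].
D has determinant -2; D⁻¹ = [[0, -1], [-1/2, -2]].
N⁻¹K = [[17, -8], [-14, 6], [8, -6]].
W = (N⁻¹K)D⁻¹ = [[4, -1], [-3, 2], [3, 4]].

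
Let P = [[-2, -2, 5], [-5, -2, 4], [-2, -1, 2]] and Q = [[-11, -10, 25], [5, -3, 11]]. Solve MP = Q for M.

M = [[5, 1, -2], [5, -1, -5]]

Since P sits to the right of M, M = QP⁻¹.
P has determinant 1; P⁻¹ = [[0, -1, 2], [2, 6, -17], [1, 2, -6]].
M = QP⁻¹ = [[-11, -10, 25], [5, -3, 11]] · [[0, -1, 2], [2, 6, -17], [1, 2, -6]] = [[5, 1, -2], [5, -1, -5]].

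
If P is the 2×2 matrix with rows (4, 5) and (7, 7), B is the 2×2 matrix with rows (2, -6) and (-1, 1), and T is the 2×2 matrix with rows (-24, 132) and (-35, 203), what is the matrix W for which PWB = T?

Left-multiply by P⁻¹ and right-multiply by B⁻¹: W = P⁻¹TB⁻¹.
P has determinant -7; P⁻¹ = [[-1, 5/7], [1, -4/7]].
det B = -4, so B⁻¹ = [[-1/4, -3/2], [-1/4, -1/2]].
P⁻¹T = [[-1, 13], [-4, 16]].
W = (P⁻¹T)B⁻¹ = [[-3, -5], [-3, -2]].

W = [[-3, -5], [-3, -2]]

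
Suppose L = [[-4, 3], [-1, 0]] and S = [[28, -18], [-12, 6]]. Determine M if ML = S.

L is on the right of M, so right-multiply by L⁻¹: M = SL⁻¹.
det L = 3; the adjugate gives L⁻¹ = [[0, -1], [1/3, -4/3]].
M = SL⁻¹ = [[28, -18], [-12, 6]] · [[0, -1], [1/3, -4/3]] = [[-6, -4], [2, 4]].

M = [[-6, -4], [2, 4]]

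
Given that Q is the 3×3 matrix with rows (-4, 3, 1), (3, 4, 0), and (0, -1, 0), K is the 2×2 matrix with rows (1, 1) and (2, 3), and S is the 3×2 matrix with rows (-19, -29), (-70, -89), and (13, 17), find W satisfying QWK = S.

W = [[-4, -1], [-5, -4], [0, -2]]

W = Q⁻¹SK⁻¹ (apply Q⁻¹ on the left and K⁻¹ on the right).
det Q = -3, so Q⁻¹ = [[0, 1/3, 4/3], [0, 0, -1], [1, 4/3, 25/3]].
det K = 1, so K⁻¹ = [[3, -1], [-2, 1]].
Q⁻¹S = [[-6, -7], [-13, -17], [-4, -6]].
W = (Q⁻¹S)K⁻¹ = [[-4, -1], [-5, -4], [0, -2]].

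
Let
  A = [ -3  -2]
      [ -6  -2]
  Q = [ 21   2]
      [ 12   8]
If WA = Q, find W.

Right-multiplying both sides by A⁻¹ gives W = QA⁻¹.
A has determinant -6; A⁻¹ = [[1/3, -1/3], [-1, 1/2]].
W = QA⁻¹ = [[21, 2], [12, 8]] · [[1/3, -1/3], [-1, 1/2]] = [[5, -6], [-4, 0]].

W = [[5, -6], [-4, 0]]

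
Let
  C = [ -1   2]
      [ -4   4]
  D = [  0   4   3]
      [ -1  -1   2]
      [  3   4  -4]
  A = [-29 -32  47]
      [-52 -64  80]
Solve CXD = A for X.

Left-multiply by C⁻¹ and right-multiply by D⁻¹: X = C⁻¹AD⁻¹.
det C = 4; the adjugate gives C⁻¹ = [[1, -1/2], [1, -1/4]].
det D = 5; the adjugate gives D⁻¹ = [[-4/5, 28/5, 11/5], [2/5, -9/5, -3/5], [-1/5, 12/5, 4/5]].
C⁻¹A = [[-3, 0, 7], [-16, -16, 27]].
X = (C⁻¹A)D⁻¹ = [[1, 0, -1], [1, 4, -4]].

X = [[1, 0, -1], [1, 4, -4]]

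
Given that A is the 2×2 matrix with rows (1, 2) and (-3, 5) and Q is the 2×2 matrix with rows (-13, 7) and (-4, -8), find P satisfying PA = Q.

P = [[-4, 3], [-4, 0]]

Since A sits to the right of P, P = QA⁻¹.
A has determinant 11; A⁻¹ = [[5/11, -2/11], [3/11, 1/11]].
P = QA⁻¹ = [[-13, 7], [-4, -8]] · [[5/11, -2/11], [3/11, 1/11]] = [[-4, 3], [-4, 0]].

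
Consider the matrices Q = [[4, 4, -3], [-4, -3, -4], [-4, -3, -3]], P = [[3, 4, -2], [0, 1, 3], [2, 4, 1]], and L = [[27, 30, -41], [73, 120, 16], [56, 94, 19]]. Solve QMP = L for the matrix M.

Left-multiply by Q⁻¹ and right-multiply by P⁻¹: M = Q⁻¹LP⁻¹.
Q has determinant 4; Q⁻¹ = [[-3/4, 21/4, -25/4], [1, -6, 7], [0, -1, 1]].
det P = -5, so P⁻¹ = [[11/5, 12/5, -14/5], [-6/5, -7/5, 9/5], [2/5, 4/5, -3/5]].
Q⁻¹L = [[13, 20, -4], [-19, -32, -4], [-17, -26, 3]].
M = (Q⁻¹L)P⁻¹ = [[3, 0, 2], [-5, -4, -2], [-5, -2, -1]].

M = [[3, 0, 2], [-5, -4, -2], [-5, -2, -1]]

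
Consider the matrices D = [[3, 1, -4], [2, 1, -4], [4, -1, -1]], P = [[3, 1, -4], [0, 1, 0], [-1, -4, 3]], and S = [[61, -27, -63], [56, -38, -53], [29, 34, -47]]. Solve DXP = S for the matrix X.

Isolating X: multiply by D⁻¹ from the left and P⁻¹ from the right, so X = D⁻¹SP⁻¹.
det D = -5, so D⁻¹ = [[1, -1, 0], [14/5, -13/5, -4/5], [6/5, -7/5, -1/5]].
det P = 5, so P⁻¹ = [[3/5, 13/5, 4/5], [0, 1, 0], [1/5, 11/5, 3/5]].
D⁻¹S = [[5, 11, -10], [2, -4, -1], [-11, 14, 8]].
X = (D⁻¹S)P⁻¹ = [[1, 2, -2], [1, -1, 1], [-5, 3, -4]].

X = [[1, 2, -2], [1, -1, 1], [-5, 3, -4]]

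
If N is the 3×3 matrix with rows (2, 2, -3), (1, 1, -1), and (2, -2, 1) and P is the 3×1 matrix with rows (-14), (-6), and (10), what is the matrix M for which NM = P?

N is on the left of M, so left-multiply by N⁻¹: M = N⁻¹P.
det N = 4; the adjugate gives N⁻¹ = [[-1/4, 1, 1/4], [-3/4, 2, -1/4], [-1, 2, 0]].
M = N⁻¹P = [[-1/4, 1, 1/4], [-3/4, 2, -1/4], [-1, 2, 0]] · [[-14], [-6], [10]] = [[0], [-4], [2]].

M = [[0], [-4], [2]]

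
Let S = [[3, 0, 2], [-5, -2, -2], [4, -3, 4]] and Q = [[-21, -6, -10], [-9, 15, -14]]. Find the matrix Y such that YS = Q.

Y = [[-2, 3, 0], [-4, -3, -3]]

Right-multiplying both sides by S⁻¹ gives Y = QS⁻¹.
S has determinant 4; S⁻¹ = [[-7/2, -3/2, 1], [3, 1, -1], [23/4, 9/4, -3/2]].
Y = QS⁻¹ = [[-21, -6, -10], [-9, 15, -14]] · [[-7/2, -3/2, 1], [3, 1, -1], [23/4, 9/4, -3/2]] = [[-2, 3, 0], [-4, -3, -3]].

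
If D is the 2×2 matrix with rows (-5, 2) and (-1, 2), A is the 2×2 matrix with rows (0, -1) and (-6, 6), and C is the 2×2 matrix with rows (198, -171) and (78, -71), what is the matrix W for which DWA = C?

W = [[5, 5], [-1, -4]]

W = D⁻¹CA⁻¹ (apply D⁻¹ on the left and A⁻¹ on the right).
det D = -8, so D⁻¹ = [[-1/4, 1/4], [-1/8, 5/8]].
det A = -6, so A⁻¹ = [[-1, -1/6], [-1, 0]].
D⁻¹C = [[-30, 25], [24, -23]].
W = (D⁻¹C)A⁻¹ = [[5, 5], [-1, -4]].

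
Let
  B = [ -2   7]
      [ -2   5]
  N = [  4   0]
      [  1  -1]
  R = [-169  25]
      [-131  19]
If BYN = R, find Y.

Y = [[4, 2], [-4, -3]]

Y = B⁻¹RN⁻¹ (apply B⁻¹ on the left and N⁻¹ on the right).
det B = 4, so B⁻¹ = [[5/4, -7/4], [1/2, -1/2]].
det N = -4, so N⁻¹ = [[1/4, 0], [1/4, -1]].
B⁻¹R = [[18, -2], [-19, 3]].
Y = (B⁻¹R)N⁻¹ = [[4, 2], [-4, -3]].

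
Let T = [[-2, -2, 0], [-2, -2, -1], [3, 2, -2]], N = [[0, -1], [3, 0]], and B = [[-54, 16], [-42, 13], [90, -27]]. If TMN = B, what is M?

M = [[5, 4], [3, 5], [-3, -4]]

M = T⁻¹BN⁻¹ (apply T⁻¹ on the left and N⁻¹ on the right).
det T = 2, so T⁻¹ = [[3, -2, 1], [-7/2, 2, -1], [1, -1, 0]].
det N = 3, so N⁻¹ = [[0, 1/3], [-1, 0]].
T⁻¹B = [[12, -5], [15, -3], [-12, 3]].
M = (T⁻¹B)N⁻¹ = [[5, 4], [3, 5], [-3, -4]].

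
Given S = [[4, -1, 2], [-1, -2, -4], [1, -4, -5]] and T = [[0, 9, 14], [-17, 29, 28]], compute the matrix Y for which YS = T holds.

Y = [[-1, -4, 0], [-3, -1, -6]]

Since S sits to the right of Y, Y = TS⁻¹.
det S = -3, so S⁻¹ = [[2, 13/3, -8/3], [3, 22/3, -14/3], [-2, -5, 3]].
Y = TS⁻¹ = [[0, 9, 14], [-17, 29, 28]] · [[2, 13/3, -8/3], [3, 22/3, -14/3], [-2, -5, 3]] = [[-1, -4, 0], [-3, -1, -6]].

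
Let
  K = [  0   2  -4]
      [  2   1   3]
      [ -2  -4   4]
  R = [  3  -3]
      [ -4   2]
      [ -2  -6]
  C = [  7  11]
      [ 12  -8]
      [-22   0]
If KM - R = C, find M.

KM = C + R = [[10, 8], [8, -6], [-24, -6]].
Left-multiplying both sides by K⁻¹ gives M = K⁻¹(C + R).
K has determinant -4; K⁻¹ = [[-4, -2, -5/2], [7/2, 2, 2], [3/2, 1, 1]].
M = K⁻¹(C + R) = [[4, -5], [3, 4], [-1, 0]].

M = [[4, -5], [3, 4], [-1, 0]]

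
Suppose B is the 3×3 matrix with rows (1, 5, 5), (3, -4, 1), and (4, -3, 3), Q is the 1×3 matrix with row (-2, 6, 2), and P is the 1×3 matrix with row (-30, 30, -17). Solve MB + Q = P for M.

M = [[-1, -5, -3]]

MB = P − Q = [[-28, 24, -19]].
B is on the right of M, so right-multiply by B⁻¹: M = (P − Q)B⁻¹.
B has determinant 1; B⁻¹ = [[-9, -30, 25], [-5, -17, 14], [7, 23, -19]].
M = (P − Q)B⁻¹ = [[-1, -5, -3]].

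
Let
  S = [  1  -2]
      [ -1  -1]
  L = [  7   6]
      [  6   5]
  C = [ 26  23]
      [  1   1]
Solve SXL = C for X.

X = [[2, -1], [-3, 2]]

Left-multiply by S⁻¹ and right-multiply by L⁻¹: X = S⁻¹CL⁻¹.
S has determinant -3; S⁻¹ = [[1/3, -2/3], [-1/3, -1/3]].
det L = -1, so L⁻¹ = [[-5, 6], [6, -7]].
S⁻¹C = [[8, 7], [-9, -8]].
X = (S⁻¹C)L⁻¹ = [[2, -1], [-3, 2]].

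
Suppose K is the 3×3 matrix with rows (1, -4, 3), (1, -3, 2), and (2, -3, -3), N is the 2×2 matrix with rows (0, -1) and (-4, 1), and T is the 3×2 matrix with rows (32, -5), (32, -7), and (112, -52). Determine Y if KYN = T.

Isolating Y: multiply by K⁻¹ from the left and N⁻¹ from the right, so Y = K⁻¹TN⁻¹.
det K = -4, so K⁻¹ = [[-15/4, 21/4, -1/4], [-7/4, 9/4, -1/4], [-3/4, 5/4, -1/4]].
det N = -4, so N⁻¹ = [[-1/4, -1/4], [-1, 0]].
K⁻¹T = [[20, -5], [-12, 6], [-12, 8]].
Y = (K⁻¹T)N⁻¹ = [[0, -5], [-3, 3], [-5, 3]].

Y = [[0, -5], [-3, 3], [-5, 3]]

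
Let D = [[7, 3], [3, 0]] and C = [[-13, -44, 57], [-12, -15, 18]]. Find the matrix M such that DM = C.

M = [[-4, -5, 6], [5, -3, 5]]

Left-multiplying both sides by D⁻¹ gives M = D⁻¹C.
det D = -9; the adjugate gives D⁻¹ = [[0, 1/3], [1/3, -7/9]].
M = D⁻¹C = [[0, 1/3], [1/3, -7/9]] · [[-13, -44, 57], [-12, -15, 18]] = [[-4, -5, 6], [5, -3, 5]].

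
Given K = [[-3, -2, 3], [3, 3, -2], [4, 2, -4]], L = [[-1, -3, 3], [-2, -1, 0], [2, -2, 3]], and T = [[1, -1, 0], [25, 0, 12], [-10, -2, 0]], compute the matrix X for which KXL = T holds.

Isolating X: multiply by K⁻¹ from the left and L⁻¹ from the right, so X = K⁻¹TL⁻¹.
det K = -2, so K⁻¹ = [[4, 1, 5/2], [-2, 0, -3/2], [3, 1, 3/2]].
det L = 3; the adjugate gives L⁻¹ = [[-1, 1, 1], [2, -3, -2], [2, -8/3, -5/3]].
K⁻¹T = [[4, -9, 12], [13, 5, 0], [13, -6, 12]].
X = (K⁻¹T)L⁻¹ = [[2, -1, 2], [-3, -2, 3], [-1, -1, 5]].

X = [[2, -1, 2], [-3, -2, 3], [-1, -1, 5]]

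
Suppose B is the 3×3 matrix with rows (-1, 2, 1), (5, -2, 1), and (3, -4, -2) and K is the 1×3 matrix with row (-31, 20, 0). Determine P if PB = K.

P = [[3, -5, -1]]

Since B sits to the right of P, P = KB⁻¹.
det B = 4; the adjugate gives B⁻¹ = [[2, 0, 1], [13/4, -1/4, 3/2], [-7/2, 1/2, -2]].
P = KB⁻¹ = [[-31, 20, 0]] · [[2, 0, 1], [13/4, -1/4, 3/2], [-7/2, 1/2, -2]] = [[3, -5, -1]].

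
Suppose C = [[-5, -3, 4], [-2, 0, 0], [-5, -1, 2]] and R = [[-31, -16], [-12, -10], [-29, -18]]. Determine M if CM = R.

C is on the left of M, so left-multiply by C⁻¹: M = C⁻¹R.
C has determinant -4; C⁻¹ = [[0, -1/2, 0], [-1, -5/2, 2], [-1/2, -5/2, 3/2]].
M = C⁻¹R = [[0, -1/2, 0], [-1, -5/2, 2], [-1/2, -5/2, 3/2]] · [[-31, -16], [-12, -10], [-29, -18]] = [[6, 5], [3, 5], [2, 6]].

M = [[6, 5], [3, 5], [2, 6]]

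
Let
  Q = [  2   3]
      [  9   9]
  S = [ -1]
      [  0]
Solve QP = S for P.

P = [[1], [-1]]

Q is on the left of P, so left-multiply by Q⁻¹: P = Q⁻¹S.
det Q = -9; the adjugate gives Q⁻¹ = [[-1, 1/3], [1, -2/9]].
P = Q⁻¹S = [[-1, 1/3], [1, -2/9]] · [[-1], [0]] = [[1], [-1]].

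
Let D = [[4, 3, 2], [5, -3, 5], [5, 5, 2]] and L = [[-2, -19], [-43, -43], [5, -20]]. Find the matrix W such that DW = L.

W = [[-5, -3], [6, 1], [0, -5]]

D is on the left of W, so left-multiply by D⁻¹: W = D⁻¹L.
D has determinant 1; D⁻¹ = [[-31, 4, 21], [15, -2, -10], [40, -5, -27]].
W = D⁻¹L = [[-31, 4, 21], [15, -2, -10], [40, -5, -27]] · [[-2, -19], [-43, -43], [5, -20]] = [[-5, -3], [6, 1], [0, -5]].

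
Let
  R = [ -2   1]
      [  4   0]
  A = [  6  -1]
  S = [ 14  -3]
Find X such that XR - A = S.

X = [[-4, 3]]

XR = S + A = [[20, -4]].
Since R sits to the right of X, X = (S + A)R⁻¹.
det R = -4; the adjugate gives R⁻¹ = [[0, 1/4], [1, 1/2]].
X = (S + A)R⁻¹ = [[-4, 3]].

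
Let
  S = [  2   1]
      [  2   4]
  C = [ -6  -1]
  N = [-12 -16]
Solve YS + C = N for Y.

Y = [[1, -4]]

YS = N − C = [[-6, -15]].
Since S sits to the right of Y, Y = (N − C)S⁻¹.
det S = 6; the adjugate gives S⁻¹ = [[2/3, -1/6], [-1/3, 1/3]].
Y = (N − C)S⁻¹ = [[1, -4]].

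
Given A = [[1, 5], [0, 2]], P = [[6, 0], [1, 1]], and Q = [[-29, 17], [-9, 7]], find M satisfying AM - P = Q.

AM = Q + P = [[-23, 17], [-8, 8]].
A is on the left of M, so left-multiply by A⁻¹: M = A⁻¹(Q + P).
det A = 2, so A⁻¹ = [[1, -5/2], [0, 1/2]].
M = A⁻¹(Q + P) = [[-3, -3], [-4, 4]].

M = [[-3, -3], [-4, 4]]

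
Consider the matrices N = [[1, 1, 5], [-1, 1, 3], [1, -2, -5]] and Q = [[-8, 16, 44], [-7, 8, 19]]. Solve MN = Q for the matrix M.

N is on the right of M, so right-multiply by N⁻¹: M = QN⁻¹.
det N = 4; the adjugate gives N⁻¹ = [[1/4, -5/4, -1/2], [-1/2, -5/2, -2], [1/4, 3/4, 1/2]].
M = QN⁻¹ = [[-8, 16, 44], [-7, 8, 19]] · [[1/4, -5/4, -1/2], [-1/2, -5/2, -2], [1/4, 3/4, 1/2]] = [[1, 3, -6], [-1, 3, -3]].

M = [[1, 3, -6], [-1, 3, -3]]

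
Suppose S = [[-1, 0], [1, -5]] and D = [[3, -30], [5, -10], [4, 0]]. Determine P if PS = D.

P = [[3, 6], [-3, 2], [-4, 0]]

Right-multiplying both sides by S⁻¹ gives P = DS⁻¹.
S has determinant 5; S⁻¹ = [[-1, 0], [-1/5, -1/5]].
P = DS⁻¹ = [[3, -30], [5, -10], [4, 0]] · [[-1, 0], [-1/5, -1/5]] = [[3, 6], [-3, 2], [-4, 0]].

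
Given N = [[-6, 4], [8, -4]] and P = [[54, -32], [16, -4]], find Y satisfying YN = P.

Y = [[-5, 3], [4, 5]]

Since N sits to the right of Y, Y = PN⁻¹.
N has determinant -8; N⁻¹ = [[1/2, 1/2], [1, 3/4]].
Y = PN⁻¹ = [[54, -32], [16, -4]] · [[1/2, 1/2], [1, 3/4]] = [[-5, 3], [4, 5]].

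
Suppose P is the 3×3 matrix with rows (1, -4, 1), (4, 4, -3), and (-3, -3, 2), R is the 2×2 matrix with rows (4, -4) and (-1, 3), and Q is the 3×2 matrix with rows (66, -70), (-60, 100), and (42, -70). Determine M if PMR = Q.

Left-multiply by P⁻¹ and right-multiply by R⁻¹: M = P⁻¹QR⁻¹.
P has determinant -5; P⁻¹ = [[1/5, -1, -8/5], [-1/5, -1, -7/5], [0, -3, -4]].
R has determinant 8; R⁻¹ = [[3/8, 1/2], [1/8, 1/2]].
P⁻¹Q = [[6, -2], [-12, 12], [12, -20]].
M = (P⁻¹Q)R⁻¹ = [[2, 2], [-3, 0], [2, -4]].

M = [[2, 2], [-3, 0], [2, -4]]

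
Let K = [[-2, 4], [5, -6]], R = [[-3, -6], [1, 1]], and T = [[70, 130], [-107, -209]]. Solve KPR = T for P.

P = K⁻¹TR⁻¹ (apply K⁻¹ on the left and R⁻¹ on the right).
K has determinant -8; K⁻¹ = [[3/4, 1/2], [5/8, 1/4]].
R has determinant 3; R⁻¹ = [[1/3, 2], [-1/3, -1]].
K⁻¹T = [[-1, -7], [17, 29]].
P = (K⁻¹T)R⁻¹ = [[2, 5], [-4, 5]].

P = [[2, 5], [-4, 5]]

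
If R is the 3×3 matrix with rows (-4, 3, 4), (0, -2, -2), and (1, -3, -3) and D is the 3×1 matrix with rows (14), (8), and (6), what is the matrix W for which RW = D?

R is on the left of W, so left-multiply by R⁻¹: W = R⁻¹D.
det R = 2; the adjugate gives R⁻¹ = [[0, -3/2, 1], [-1, 4, -4], [1, -9/2, 4]].
W = R⁻¹D = [[0, -3/2, 1], [-1, 4, -4], [1, -9/2, 4]] · [[14], [8], [6]] = [[-6], [-6], [2]].

W = [[-6], [-6], [2]]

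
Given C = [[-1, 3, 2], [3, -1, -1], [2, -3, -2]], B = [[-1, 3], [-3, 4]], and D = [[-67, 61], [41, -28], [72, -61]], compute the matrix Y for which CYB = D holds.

Y = C⁻¹DB⁻¹ (apply C⁻¹ on the left and B⁻¹ on the right).
det C = -1, so C⁻¹ = [[1, 0, 1], [-4, 2, -5], [7, -3, 8]].
det B = 5; the adjugate gives B⁻¹ = [[4/5, -3/5], [3/5, -1/5]].
C⁻¹D = [[5, 0], [-10, 5], [-16, 23]].
Y = (C⁻¹D)B⁻¹ = [[4, -3], [-5, 5], [1, 5]].

Y = [[4, -3], [-5, 5], [1, 5]]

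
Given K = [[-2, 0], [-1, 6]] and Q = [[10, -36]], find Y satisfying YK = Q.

Since K sits to the right of Y, Y = QK⁻¹.
det K = -12; the adjugate gives K⁻¹ = [[-1/2, 0], [-1/12, 1/6]].
Y = QK⁻¹ = [[10, -36]] · [[-1/2, 0], [-1/12, 1/6]] = [[-2, -6]].

Y = [[-2, -6]]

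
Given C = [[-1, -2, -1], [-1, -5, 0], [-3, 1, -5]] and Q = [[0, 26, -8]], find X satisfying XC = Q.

C is on the right of X, so right-multiply by C⁻¹: X = QC⁻¹.
det C = 1, so C⁻¹ = [[25, -11, -5], [-5, 2, 1], [-16, 7, 3]].
X = QC⁻¹ = [[0, 26, -8]] · [[25, -11, -5], [-5, 2, 1], [-16, 7, 3]] = [[-2, -4, 2]].

X = [[-2, -4, 2]]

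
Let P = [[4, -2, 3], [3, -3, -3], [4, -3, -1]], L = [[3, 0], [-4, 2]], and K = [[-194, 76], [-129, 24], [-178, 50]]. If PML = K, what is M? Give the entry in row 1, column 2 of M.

5

Isolating M: multiply by P⁻¹ from the left and L⁻¹ from the right, so M = P⁻¹KL⁻¹.
det P = 3, so P⁻¹ = [[-2, -11/3, 5], [-3, -16/3, 7], [1, 4/3, -2]].
L has determinant 6; L⁻¹ = [[1/3, 0], [2/3, 1/2]].
P⁻¹K = [[-29, 10], [24, -6], [-10, 8]].
M = (P⁻¹K)L⁻¹ = [[-3, 5], [4, -3], [2, 4]].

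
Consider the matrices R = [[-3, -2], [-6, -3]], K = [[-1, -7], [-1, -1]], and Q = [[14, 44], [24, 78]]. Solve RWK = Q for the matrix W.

W = [[1, 1], [1, 3]]

Left-multiply by R⁻¹ and right-multiply by K⁻¹: W = R⁻¹QK⁻¹.
det R = -3; the adjugate gives R⁻¹ = [[1, -2/3], [-2, 1]].
det K = -6; the adjugate gives K⁻¹ = [[1/6, -7/6], [-1/6, 1/6]].
R⁻¹Q = [[-2, -8], [-4, -10]].
W = (R⁻¹Q)K⁻¹ = [[1, 1], [1, 3]].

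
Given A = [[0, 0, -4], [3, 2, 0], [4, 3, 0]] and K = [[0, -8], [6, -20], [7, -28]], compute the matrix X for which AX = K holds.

X = [[4, -4], [-3, -4], [0, 2]]

Since A multiplies X on the left, X = A⁻¹K.
A has determinant -4; A⁻¹ = [[0, 3, -2], [0, -4, 3], [-1/4, 0, 0]].
X = A⁻¹K = [[0, 3, -2], [0, -4, 3], [-1/4, 0, 0]] · [[0, -8], [6, -20], [7, -28]] = [[4, -4], [-3, -4], [0, 2]].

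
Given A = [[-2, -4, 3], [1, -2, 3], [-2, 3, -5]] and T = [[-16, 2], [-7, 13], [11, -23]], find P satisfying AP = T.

Since A multiplies P on the left, P = A⁻¹T.
det A = -1, so A⁻¹ = [[-1, 11, 6], [1, -16, -9], [1, -14, -8]].
P = A⁻¹T = [[-1, 11, 6], [1, -16, -9], [1, -14, -8]] · [[-16, 2], [-7, 13], [11, -23]] = [[5, 3], [-3, 1], [-6, 4]].

P = [[5, 3], [-3, 1], [-6, 4]]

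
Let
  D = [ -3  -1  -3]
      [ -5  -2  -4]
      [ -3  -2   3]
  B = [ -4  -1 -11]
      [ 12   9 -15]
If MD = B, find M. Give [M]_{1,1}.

Since D sits to the right of M, M = BD⁻¹.
det D = 3; the adjugate gives D⁻¹ = [[-14/3, 3, -2/3], [9, -6, 1], [4/3, -1, 1/3]].
M = BD⁻¹ = [[-4, -1, -11], [12, 9, -15]] · [[-14/3, 3, -2/3], [9, -6, 1], [4/3, -1, 1/3]] = [[-5, 5, -2], [5, -3, -4]].

-5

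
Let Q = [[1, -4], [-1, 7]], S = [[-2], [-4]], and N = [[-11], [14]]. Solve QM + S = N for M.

QM = N − S = [[-9], [18]].
Left-multiplying both sides by Q⁻¹ gives M = Q⁻¹(N − S).
Q has determinant 3; Q⁻¹ = [[7/3, 4/3], [1/3, 1/3]].
M = Q⁻¹(N − S) = [[3], [3]].

M = [[3], [3]]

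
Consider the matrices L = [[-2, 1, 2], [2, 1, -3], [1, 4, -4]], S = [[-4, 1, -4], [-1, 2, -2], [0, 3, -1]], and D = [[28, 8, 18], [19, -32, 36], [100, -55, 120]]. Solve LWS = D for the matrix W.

W = L⁻¹DS⁻¹ (apply L⁻¹ on the left and S⁻¹ on the right).
det L = 3; the adjugate gives L⁻¹ = [[8/3, 4, -5/3], [5/3, 2, -2/3], [7/3, 3, -4/3]].
det S = -5; the adjugate gives S⁻¹ = [[-4/5, 11/5, -6/5], [1/5, -4/5, 4/5], [3/5, -12/5, 7/5]].
L⁻¹D = [[-16, -15, -8], [18, -14, 22], [-11, -4, -10]].
W = (L⁻¹D)S⁻¹ = [[5, -4, -4], [-4, -2, -2], [2, 3, -4]].

W = [[5, -4, -4], [-4, -2, -2], [2, 3, -4]]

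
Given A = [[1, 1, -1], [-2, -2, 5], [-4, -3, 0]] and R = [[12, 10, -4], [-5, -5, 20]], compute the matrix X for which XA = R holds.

Since A sits to the right of X, X = RA⁻¹.
det A = -3; the adjugate gives A⁻¹ = [[-5, -1, -1], [20/3, 4/3, 1], [2/3, 1/3, 0]].
X = RA⁻¹ = [[12, 10, -4], [-5, -5, 20]] · [[-5, -1, -1], [20/3, 4/3, 1], [2/3, 1/3, 0]] = [[4, 0, -2], [5, 5, 0]].

X = [[4, 0, -2], [5, 5, 0]]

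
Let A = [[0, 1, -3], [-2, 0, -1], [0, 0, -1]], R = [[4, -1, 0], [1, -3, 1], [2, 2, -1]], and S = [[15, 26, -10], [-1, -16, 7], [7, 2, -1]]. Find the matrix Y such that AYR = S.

Y = A⁻¹SR⁻¹ (apply A⁻¹ on the left and R⁻¹ on the right).
det A = -2; the adjugate gives A⁻¹ = [[0, -1/2, 1/2], [1, 0, -3], [0, 0, -1]].
R has determinant 1; R⁻¹ = [[1, -1, -1], [3, -4, -4], [8, -10, -11]].
A⁻¹S = [[4, 9, -4], [-6, 20, -7], [-7, -2, 1]].
Y = (A⁻¹S)R⁻¹ = [[-1, 0, 4], [-2, -4, 3], [-5, 5, 4]].

Y = [[-1, 0, 4], [-2, -4, 3], [-5, 5, 4]]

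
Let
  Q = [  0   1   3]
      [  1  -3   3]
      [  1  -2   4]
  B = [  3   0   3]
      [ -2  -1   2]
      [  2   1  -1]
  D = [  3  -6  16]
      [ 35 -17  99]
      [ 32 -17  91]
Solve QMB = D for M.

M = [[2, -2, -1], [-4, -5, -2], [3, 0, -3]]

Isolating M: multiply by Q⁻¹ from the left and B⁻¹ from the right, so M = Q⁻¹DB⁻¹.
det Q = 2; the adjugate gives Q⁻¹ = [[-3, -5, 6], [-1/2, -3/2, 3/2], [1/2, 1/2, -1/2]].
det B = -3, so B⁻¹ = [[1/3, -1, -1], [-2/3, 3, 4], [0, 1, 1]].
Q⁻¹D = [[8, 1, 3], [-6, 3, -20], [3, -3, 12]].
M = (Q⁻¹D)B⁻¹ = [[2, -2, -1], [-4, -5, -2], [3, 0, -3]].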